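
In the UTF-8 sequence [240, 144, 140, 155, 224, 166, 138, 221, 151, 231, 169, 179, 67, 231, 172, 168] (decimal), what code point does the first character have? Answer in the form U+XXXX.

Offset 0: leading byte 0xF0 = 11110000 → 4-byte char #1 = F0 90 8C 9B.
Leading byte 0xF0 = 11110000 matches 11110xxx → 4-byte sequence.
Byte 1: 0xF0 = 11110000, payload 000 (3 bits).
Byte 2: 0x90 = 10010000 (10xxxxxx ✓), payload 010000.
Byte 3: 0x8C = 10001100 (10xxxxxx ✓), payload 001100.
Byte 4: 0x9B = 10011011 (10xxxxxx ✓), payload 011011.
Concatenate: 000010000001100011011 = 0x1031B (21 bits → U+1031B).

U+1031B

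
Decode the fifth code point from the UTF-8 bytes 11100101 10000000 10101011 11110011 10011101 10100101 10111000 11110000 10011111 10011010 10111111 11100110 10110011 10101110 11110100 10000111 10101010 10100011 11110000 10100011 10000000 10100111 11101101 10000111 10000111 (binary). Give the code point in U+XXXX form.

U+107AA3

Offset 0: leading byte 0xE5 = 11100101 → 3-byte char #1 = E5 80 AB.
Offset 3: leading byte 0xF3 = 11110011 → 4-byte char #2 = F3 9D A5 B8.
Offset 7: leading byte 0xF0 = 11110000 → 4-byte char #3 = F0 9F 9A BF.
Offset 11: leading byte 0xE6 = 11100110 → 3-byte char #4 = E6 B3 AE.
Offset 14: leading byte 0xF4 = 11110100 → 4-byte char #5 = F4 87 AA A3.
Leading byte 0xF4 = 11110100 matches 11110xxx → 4-byte sequence.
Byte 1: 0xF4 = 11110100, payload 100 (3 bits).
Byte 2: 0x87 = 10000111 (10xxxxxx ✓), payload 000111.
Byte 3: 0xAA = 10101010 (10xxxxxx ✓), payload 101010.
Byte 4: 0xA3 = 10100011 (10xxxxxx ✓), payload 100011.
Concatenate: 100000111101010100011 = 0x107AA3 (21 bits → U+107AA3).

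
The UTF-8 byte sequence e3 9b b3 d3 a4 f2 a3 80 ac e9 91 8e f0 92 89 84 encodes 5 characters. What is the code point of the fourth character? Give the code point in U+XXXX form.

U+944E

Offset 0: leading byte 0xE3 = 11100011 → 3-byte char #1 = E3 9B B3.
Offset 3: leading byte 0xD3 = 11010011 → 2-byte char #2 = D3 A4.
Offset 5: leading byte 0xF2 = 11110010 → 4-byte char #3 = F2 A3 80 AC.
Offset 9: leading byte 0xE9 = 11101001 → 3-byte char #4 = E9 91 8E.
Leading byte 0xE9 = 11101001 matches 1110xxxx → 3-byte sequence.
Byte 1: 0xE9 = 11101001, payload 1001 (4 bits).
Byte 2: 0x91 = 10010001 (10xxxxxx ✓), payload 010001.
Byte 3: 0x8E = 10001110 (10xxxxxx ✓), payload 001110.
Concatenate: 1001010001001110 = 0x944E (16 bits → U+944E).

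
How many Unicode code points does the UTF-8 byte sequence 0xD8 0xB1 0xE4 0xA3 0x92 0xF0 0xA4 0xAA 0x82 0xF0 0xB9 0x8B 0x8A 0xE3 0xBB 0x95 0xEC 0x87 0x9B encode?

6

Byte at offset 0: 0xD8 = 11011000 → 2-byte char (#1). Advance 2.
Byte at offset 2: 0xE4 = 11100100 → 3-byte char (#2). Advance 3.
Byte at offset 5: 0xF0 = 11110000 → 4-byte char (#3). Advance 4.
Byte at offset 9: 0xF0 = 11110000 → 4-byte char (#4). Advance 4.
Byte at offset 13: 0xE3 = 11100011 → 3-byte char (#5). Advance 3.
Byte at offset 16: 0xEC = 11101100 → 3-byte char (#6). Advance 3.
Reached end at offset 19 after 6 code points.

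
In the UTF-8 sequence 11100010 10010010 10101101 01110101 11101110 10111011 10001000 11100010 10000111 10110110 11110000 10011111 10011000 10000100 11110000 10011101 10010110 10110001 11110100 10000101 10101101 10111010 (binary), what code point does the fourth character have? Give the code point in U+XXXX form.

Offset 0: leading byte 0xE2 = 11100010 → 3-byte char #1 = E2 92 AD.
Offset 3: leading byte 0x75 = 01110101 → 1-byte char #2 = 75.
Offset 4: leading byte 0xEE = 11101110 → 3-byte char #3 = EE BB 88.
Offset 7: leading byte 0xE2 = 11100010 → 3-byte char #4 = E2 87 B6.
Leading byte 0xE2 = 11100010 matches 1110xxxx → 3-byte sequence.
Byte 1: 0xE2 = 11100010, payload 0010 (4 bits).
Byte 2: 0x87 = 10000111 (10xxxxxx ✓), payload 000111.
Byte 3: 0xB6 = 10110110 (10xxxxxx ✓), payload 110110.
Concatenate: 0010000111110110 = 0x21F6 (16 bits → U+21F6).

U+21F6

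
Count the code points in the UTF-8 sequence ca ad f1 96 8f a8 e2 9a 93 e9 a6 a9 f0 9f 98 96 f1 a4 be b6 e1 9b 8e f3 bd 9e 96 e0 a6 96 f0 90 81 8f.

Byte at offset 0: 0xCA = 11001010 → 2-byte char (#1). Advance 2.
Byte at offset 2: 0xF1 = 11110001 → 4-byte char (#2). Advance 4.
Byte at offset 6: 0xE2 = 11100010 → 3-byte char (#3). Advance 3.
Byte at offset 9: 0xE9 = 11101001 → 3-byte char (#4). Advance 3.
Byte at offset 12: 0xF0 = 11110000 → 4-byte char (#5). Advance 4.
Byte at offset 16: 0xF1 = 11110001 → 4-byte char (#6). Advance 4.
Byte at offset 20: 0xE1 = 11100001 → 3-byte char (#7). Advance 3.
Byte at offset 23: 0xF3 = 11110011 → 4-byte char (#8). Advance 4.
Byte at offset 27: 0xE0 = 11100000 → 3-byte char (#9). Advance 3.
Byte at offset 30: 0xF0 = 11110000 → 4-byte char (#10). Advance 4.
Reached end at offset 34 after 10 code points.

10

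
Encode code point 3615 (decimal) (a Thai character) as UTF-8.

E0 B8 9F

U+0E1F = 0xE1F = 3615 decimal. In range U+0800–U+FFFF → 3-byte form: 1110xxxx 10xxxxxx 10xxxxxx.
Binary (16 bits): 0000111000011111.
Split 4+6+6: 0000 | 111000 | 011111.
Byte 1: 11100000 = 0xE0.
Byte 2: 10111000 = 0xB8.
Byte 3: 10011111 = 0x9F.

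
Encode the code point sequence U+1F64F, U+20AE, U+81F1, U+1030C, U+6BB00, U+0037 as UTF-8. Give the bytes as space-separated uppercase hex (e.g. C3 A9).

F0 9F 99 8F E2 82 AE E8 87 B1 F0 90 8C 8C F1 AB AC 80 37

U+1F64F: 4-byte form → F0 9F 99 8F.
U+20AE: 3-byte form → E2 82 AE.
U+81F1: 3-byte form → E8 87 B1.
U+1030C: 4-byte form → F0 90 8C 8C.
U+6BB00: 4-byte form → F1 AB AC 80.
U+0037: 1-byte form → 37.
Concatenated (19 bytes): F0 9F 99 8F E2 82 AE E8 87 B1 F0 90 8C 8C F1 AB AC 80 37.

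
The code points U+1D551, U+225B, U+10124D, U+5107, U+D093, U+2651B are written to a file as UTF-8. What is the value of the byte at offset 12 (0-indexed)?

U+1D551 → 4-byte form F0 9D 95 91 at offsets 0–3.
U+225B → 3-byte form E2 89 9B at offsets 4–6.
U+10124D → 4-byte form F4 81 89 8D at offsets 7–10.
U+5107 → 3-byte form E5 84 87 at offsets 11–13.
Offset 12 falls in char 4's range; it's byte 2 of E5 84 87 = 0x84.

0x84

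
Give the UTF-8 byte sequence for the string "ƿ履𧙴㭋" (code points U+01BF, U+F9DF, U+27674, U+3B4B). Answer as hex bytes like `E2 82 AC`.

C6 BF EF A7 9F F0 A7 99 B4 E3 AD 8B

U+01BF: 2-byte form → C6 BF.
U+F9DF: 3-byte form → EF A7 9F.
U+27674: 4-byte form → F0 A7 99 B4.
U+3B4B: 3-byte form → E3 AD 8B.
Concatenated (12 bytes): C6 BF EF A7 9F F0 A7 99 B4 E3 AD 8B.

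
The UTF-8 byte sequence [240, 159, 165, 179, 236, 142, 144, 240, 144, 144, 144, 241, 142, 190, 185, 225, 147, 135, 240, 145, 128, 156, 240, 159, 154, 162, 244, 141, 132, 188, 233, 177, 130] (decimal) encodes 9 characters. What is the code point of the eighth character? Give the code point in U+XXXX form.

Offset 0: leading byte 0xF0 = 11110000 → 4-byte char #1 = F0 9F A5 B3.
Offset 4: leading byte 0xEC = 11101100 → 3-byte char #2 = EC 8E 90.
Offset 7: leading byte 0xF0 = 11110000 → 4-byte char #3 = F0 90 90 90.
Offset 11: leading byte 0xF1 = 11110001 → 4-byte char #4 = F1 8E BE B9.
Offset 15: leading byte 0xE1 = 11100001 → 3-byte char #5 = E1 93 87.
Offset 18: leading byte 0xF0 = 11110000 → 4-byte char #6 = F0 91 80 9C.
Offset 22: leading byte 0xF0 = 11110000 → 4-byte char #7 = F0 9F 9A A2.
Offset 26: leading byte 0xF4 = 11110100 → 4-byte char #8 = F4 8D 84 BC.
Leading byte 0xF4 = 11110100 matches 11110xxx → 4-byte sequence.
Byte 1: 0xF4 = 11110100, payload 100 (3 bits).
Byte 2: 0x8D = 10001101 (10xxxxxx ✓), payload 001101.
Byte 3: 0x84 = 10000100 (10xxxxxx ✓), payload 000100.
Byte 4: 0xBC = 10111100 (10xxxxxx ✓), payload 111100.
Concatenate: 100001101000100111100 = 0x10D13C (21 bits → U+10D13C).

U+10D13C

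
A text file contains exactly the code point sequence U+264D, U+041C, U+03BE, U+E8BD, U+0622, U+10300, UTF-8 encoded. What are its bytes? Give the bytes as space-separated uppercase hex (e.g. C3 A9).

U+264D: 3-byte form → E2 99 8D.
U+041C: 2-byte form → D0 9C.
U+03BE: 2-byte form → CE BE.
U+E8BD: 3-byte form → EE A2 BD.
U+0622: 2-byte form → D8 A2.
U+10300: 4-byte form → F0 90 8C 80.
Concatenated (16 bytes): E2 99 8D D0 9C CE BE EE A2 BD D8 A2 F0 90 8C 80.

E2 99 8D D0 9C CE BE EE A2 BD D8 A2 F0 90 8C 80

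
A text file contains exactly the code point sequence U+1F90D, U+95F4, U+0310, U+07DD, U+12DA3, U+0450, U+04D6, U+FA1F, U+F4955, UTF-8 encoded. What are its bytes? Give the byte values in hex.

U+1F90D: 4-byte form → F0 9F A4 8D.
U+95F4: 3-byte form → E9 97 B4.
U+0310: 2-byte form → CC 90.
U+07DD: 2-byte form → DF 9D.
U+12DA3: 4-byte form → F0 92 B6 A3.
U+0450: 2-byte form → D1 90.
U+04D6: 2-byte form → D3 96.
U+FA1F: 3-byte form → EF A8 9F.
U+F4955: 4-byte form → F3 B4 A5 95.
Concatenated (26 bytes): F0 9F A4 8D E9 97 B4 CC 90 DF 9D F0 92 B6 A3 D1 90 D3 96 EF A8 9F F3 B4 A5 95.

F0 9F A4 8D E9 97 B4 CC 90 DF 9D F0 92 B6 A3 D1 90 D3 96 EF A8 9F F3 B4 A5 95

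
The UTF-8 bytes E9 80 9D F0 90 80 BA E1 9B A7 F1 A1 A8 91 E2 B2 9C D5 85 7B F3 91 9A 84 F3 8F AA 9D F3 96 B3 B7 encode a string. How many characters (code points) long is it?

10

Byte at offset 0: 0xE9 = 11101001 → 3-byte char (#1). Advance 3.
Byte at offset 3: 0xF0 = 11110000 → 4-byte char (#2). Advance 4.
Byte at offset 7: 0xE1 = 11100001 → 3-byte char (#3). Advance 3.
Byte at offset 10: 0xF1 = 11110001 → 4-byte char (#4). Advance 4.
Byte at offset 14: 0xE2 = 11100010 → 3-byte char (#5). Advance 3.
Byte at offset 17: 0xD5 = 11010101 → 2-byte char (#6). Advance 2.
Byte at offset 19: 0x7B = 01111011 → 1-byte char (#7). Advance 1.
Byte at offset 20: 0xF3 = 11110011 → 4-byte char (#8). Advance 4.
Byte at offset 24: 0xF3 = 11110011 → 4-byte char (#9). Advance 4.
Byte at offset 28: 0xF3 = 11110011 → 4-byte char (#10). Advance 4.
Reached end at offset 32 after 10 code points.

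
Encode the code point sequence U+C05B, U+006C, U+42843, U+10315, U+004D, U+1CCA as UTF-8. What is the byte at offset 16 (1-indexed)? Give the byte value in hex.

0x8A

1-indexed offset 16 is 0-indexed offset 15.
U+C05B → 3-byte form EC 81 9B at offsets 0–2.
U+006C → 1-byte form 6C at offsets 3–3.
U+42843 → 4-byte form F1 82 A1 83 at offsets 4–7.
U+10315 → 4-byte form F0 90 8C 95 at offsets 8–11.
U+004D → 1-byte form 4D at offsets 12–12.
U+1CCA → 3-byte form E1 B3 8A at offsets 13–15.
Offset 15 falls in char 6's range; it's byte 3 of E1 B3 8A = 0x8A.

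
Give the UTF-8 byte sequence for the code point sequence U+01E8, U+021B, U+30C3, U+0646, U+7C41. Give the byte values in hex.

C7 A8 C8 9B E3 83 83 D9 86 E7 B1 81

U+01E8: 2-byte form → C7 A8.
U+021B: 2-byte form → C8 9B.
U+30C3: 3-byte form → E3 83 83.
U+0646: 2-byte form → D9 86.
U+7C41: 3-byte form → E7 B1 81.
Concatenated (12 bytes): C7 A8 C8 9B E3 83 83 D9 86 E7 B1 81.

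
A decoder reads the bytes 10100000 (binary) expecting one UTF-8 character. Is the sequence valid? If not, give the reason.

Byte 0xA0 = 10100000 has the form 10xxxxxx — a continuation byte — but there is no preceding leading byte.

invalid (continuation byte with no leading byte)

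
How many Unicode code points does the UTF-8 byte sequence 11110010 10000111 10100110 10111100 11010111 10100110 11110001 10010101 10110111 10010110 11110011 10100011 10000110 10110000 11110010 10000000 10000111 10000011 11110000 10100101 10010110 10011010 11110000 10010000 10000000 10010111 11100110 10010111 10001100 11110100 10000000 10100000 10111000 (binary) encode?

9

Byte at offset 0: 0xF2 = 11110010 → 4-byte char (#1). Advance 4.
Byte at offset 4: 0xD7 = 11010111 → 2-byte char (#2). Advance 2.
Byte at offset 6: 0xF1 = 11110001 → 4-byte char (#3). Advance 4.
Byte at offset 10: 0xF3 = 11110011 → 4-byte char (#4). Advance 4.
Byte at offset 14: 0xF2 = 11110010 → 4-byte char (#5). Advance 4.
Byte at offset 18: 0xF0 = 11110000 → 4-byte char (#6). Advance 4.
Byte at offset 22: 0xF0 = 11110000 → 4-byte char (#7). Advance 4.
Byte at offset 26: 0xE6 = 11100110 → 3-byte char (#8). Advance 3.
Byte at offset 29: 0xF4 = 11110100 → 4-byte char (#9). Advance 4.
Reached end at offset 33 after 9 code points.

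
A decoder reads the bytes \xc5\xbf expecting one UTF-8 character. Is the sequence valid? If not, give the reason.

Leading byte 0xC5 = 11000101 → 2-byte form.
Continuation bytes 0xBF=10111111 all match 10xxxxxx.
Decoded value 0x17F is ≥ 0x80 (shortest form) and not a surrogate.

valid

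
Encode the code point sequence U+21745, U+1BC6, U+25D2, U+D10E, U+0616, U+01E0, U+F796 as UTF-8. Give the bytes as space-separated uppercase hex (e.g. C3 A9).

F0 A1 9D 85 E1 AF 86 E2 97 92 ED 84 8E D8 96 C7 A0 EF 9E 96

U+21745: 4-byte form → F0 A1 9D 85.
U+1BC6: 3-byte form → E1 AF 86.
U+25D2: 3-byte form → E2 97 92.
U+D10E: 3-byte form → ED 84 8E.
U+0616: 2-byte form → D8 96.
U+01E0: 2-byte form → C7 A0.
U+F796: 3-byte form → EF 9E 96.
Concatenated (20 bytes): F0 A1 9D 85 E1 AF 86 E2 97 92 ED 84 8E D8 96 C7 A0 EF 9E 96.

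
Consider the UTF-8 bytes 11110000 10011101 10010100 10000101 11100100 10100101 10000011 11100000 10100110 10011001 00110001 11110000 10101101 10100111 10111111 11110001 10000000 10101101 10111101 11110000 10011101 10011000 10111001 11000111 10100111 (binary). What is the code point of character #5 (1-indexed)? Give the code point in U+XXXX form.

Offset 0: leading byte 0xF0 = 11110000 → 4-byte char #1 = F0 9D 94 85.
Offset 4: leading byte 0xE4 = 11100100 → 3-byte char #2 = E4 A5 83.
Offset 7: leading byte 0xE0 = 11100000 → 3-byte char #3 = E0 A6 99.
Offset 10: leading byte 0x31 = 00110001 → 1-byte char #4 = 31.
Offset 11: leading byte 0xF0 = 11110000 → 4-byte char #5 = F0 AD A7 BF.
Leading byte 0xF0 = 11110000 matches 11110xxx → 4-byte sequence.
Byte 1: 0xF0 = 11110000, payload 000 (3 bits).
Byte 2: 0xAD = 10101101 (10xxxxxx ✓), payload 101101.
Byte 3: 0xA7 = 10100111 (10xxxxxx ✓), payload 100111.
Byte 4: 0xBF = 10111111 (10xxxxxx ✓), payload 111111.
Concatenate: 000101101100111111111 = 0x2D9FF (21 bits → U+2D9FF).

U+2D9FF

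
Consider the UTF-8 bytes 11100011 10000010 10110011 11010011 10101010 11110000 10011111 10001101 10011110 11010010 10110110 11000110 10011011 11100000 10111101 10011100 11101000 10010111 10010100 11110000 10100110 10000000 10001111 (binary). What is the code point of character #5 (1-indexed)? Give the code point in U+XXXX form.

Offset 0: leading byte 0xE3 = 11100011 → 3-byte char #1 = E3 82 B3.
Offset 3: leading byte 0xD3 = 11010011 → 2-byte char #2 = D3 AA.
Offset 5: leading byte 0xF0 = 11110000 → 4-byte char #3 = F0 9F 8D 9E.
Offset 9: leading byte 0xD2 = 11010010 → 2-byte char #4 = D2 B6.
Offset 11: leading byte 0xC6 = 11000110 → 2-byte char #5 = C6 9B.
Leading byte 0xC6 = 11000110 matches 110xxxxx → 2-byte sequence.
Byte 1: 0xC6 = 11000110, payload 00110 (5 bits).
Byte 2: 0x9B = 10011011 (10xxxxxx ✓), payload 011011.
Concatenate: 00110011011 = 0x19B (11 bits → U+019B).

U+019B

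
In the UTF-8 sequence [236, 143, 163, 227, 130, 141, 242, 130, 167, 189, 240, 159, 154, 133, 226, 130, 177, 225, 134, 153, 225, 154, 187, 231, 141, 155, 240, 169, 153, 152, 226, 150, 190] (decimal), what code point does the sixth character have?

U+1199

Offset 0: leading byte 0xEC = 11101100 → 3-byte char #1 = EC 8F A3.
Offset 3: leading byte 0xE3 = 11100011 → 3-byte char #2 = E3 82 8D.
Offset 6: leading byte 0xF2 = 11110010 → 4-byte char #3 = F2 82 A7 BD.
Offset 10: leading byte 0xF0 = 11110000 → 4-byte char #4 = F0 9F 9A 85.
Offset 14: leading byte 0xE2 = 11100010 → 3-byte char #5 = E2 82 B1.
Offset 17: leading byte 0xE1 = 11100001 → 3-byte char #6 = E1 86 99.
Leading byte 0xE1 = 11100001 matches 1110xxxx → 3-byte sequence.
Byte 1: 0xE1 = 11100001, payload 0001 (4 bits).
Byte 2: 0x86 = 10000110 (10xxxxxx ✓), payload 000110.
Byte 3: 0x99 = 10011001 (10xxxxxx ✓), payload 011001.
Concatenate: 0001000110011001 = 0x1199 (16 bits → U+1199).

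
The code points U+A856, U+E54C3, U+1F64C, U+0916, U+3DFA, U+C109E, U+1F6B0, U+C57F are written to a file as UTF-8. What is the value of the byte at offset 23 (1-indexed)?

1-indexed offset 23 is 0-indexed offset 22.
U+A856 → 3-byte form EA A1 96 at offsets 0–2.
U+E54C3 → 4-byte form F3 A5 93 83 at offsets 3–6.
U+1F64C → 4-byte form F0 9F 99 8C at offsets 7–10.
U+0916 → 3-byte form E0 A4 96 at offsets 11–13.
U+3DFA → 3-byte form E3 B7 BA at offsets 14–16.
U+C109E → 4-byte form F3 81 82 9E at offsets 17–20.
U+1F6B0 → 4-byte form F0 9F 9A B0 at offsets 21–24.
Offset 22 falls in char 7's range; it's byte 2 of F0 9F 9A B0 = 0x9F.

0x9F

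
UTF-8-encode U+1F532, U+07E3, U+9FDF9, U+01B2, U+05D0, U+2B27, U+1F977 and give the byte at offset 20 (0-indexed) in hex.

U+1F532 → 4-byte form F0 9F 94 B2 at offsets 0–3.
U+07E3 → 2-byte form DF A3 at offsets 4–5.
U+9FDF9 → 4-byte form F2 9F B7 B9 at offsets 6–9.
U+01B2 → 2-byte form C6 B2 at offsets 10–11.
U+05D0 → 2-byte form D7 90 at offsets 12–13.
U+2B27 → 3-byte form E2 AC A7 at offsets 14–16.
U+1F977 → 4-byte form F0 9F A5 B7 at offsets 17–20.
Offset 20 falls in char 7's range; it's byte 4 of F0 9F A5 B7 = 0xB7.

0xB7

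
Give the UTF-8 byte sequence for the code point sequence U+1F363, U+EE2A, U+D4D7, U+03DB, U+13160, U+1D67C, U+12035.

F0 9F 8D A3 EE B8 AA ED 93 97 CF 9B F0 93 85 A0 F0 9D 99 BC F0 92 80 B5

U+1F363: 4-byte form → F0 9F 8D A3.
U+EE2A: 3-byte form → EE B8 AA.
U+D4D7: 3-byte form → ED 93 97.
U+03DB: 2-byte form → CF 9B.
U+13160: 4-byte form → F0 93 85 A0.
U+1D67C: 4-byte form → F0 9D 99 BC.
U+12035: 4-byte form → F0 92 80 B5.
Concatenated (24 bytes): F0 9F 8D A3 EE B8 AA ED 93 97 CF 9B F0 93 85 A0 F0 9D 99 BC F0 92 80 B5.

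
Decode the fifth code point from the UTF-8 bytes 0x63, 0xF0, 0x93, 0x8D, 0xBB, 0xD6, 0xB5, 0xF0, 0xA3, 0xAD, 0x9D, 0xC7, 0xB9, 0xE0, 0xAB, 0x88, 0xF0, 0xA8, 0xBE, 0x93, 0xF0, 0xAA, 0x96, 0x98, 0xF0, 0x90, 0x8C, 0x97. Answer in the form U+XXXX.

U+01F9

Offset 0: leading byte 0x63 = 01100011 → 1-byte char #1 = 63.
Offset 1: leading byte 0xF0 = 11110000 → 4-byte char #2 = F0 93 8D BB.
Offset 5: leading byte 0xD6 = 11010110 → 2-byte char #3 = D6 B5.
Offset 7: leading byte 0xF0 = 11110000 → 4-byte char #4 = F0 A3 AD 9D.
Offset 11: leading byte 0xC7 = 11000111 → 2-byte char #5 = C7 B9.
Leading byte 0xC7 = 11000111 matches 110xxxxx → 2-byte sequence.
Byte 1: 0xC7 = 11000111, payload 00111 (5 bits).
Byte 2: 0xB9 = 10111001 (10xxxxxx ✓), payload 111001.
Concatenate: 00111111001 = 0x1F9 (11 bits → U+01F9).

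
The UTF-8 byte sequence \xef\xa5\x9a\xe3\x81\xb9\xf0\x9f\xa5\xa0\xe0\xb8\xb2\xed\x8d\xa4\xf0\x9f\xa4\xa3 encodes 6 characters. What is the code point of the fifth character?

Offset 0: leading byte 0xEF = 11101111 → 3-byte char #1 = EF A5 9A.
Offset 3: leading byte 0xE3 = 11100011 → 3-byte char #2 = E3 81 B9.
Offset 6: leading byte 0xF0 = 11110000 → 4-byte char #3 = F0 9F A5 A0.
Offset 10: leading byte 0xE0 = 11100000 → 3-byte char #4 = E0 B8 B2.
Offset 13: leading byte 0xED = 11101101 → 3-byte char #5 = ED 8D A4.
Leading byte 0xED = 11101101 matches 1110xxxx → 3-byte sequence.
Byte 1: 0xED = 11101101, payload 1101 (4 bits).
Byte 2: 0x8D = 10001101 (10xxxxxx ✓), payload 001101.
Byte 3: 0xA4 = 10100100 (10xxxxxx ✓), payload 100100.
Concatenate: 1101001101100100 = 0xD364 (16 bits → U+D364).

U+D364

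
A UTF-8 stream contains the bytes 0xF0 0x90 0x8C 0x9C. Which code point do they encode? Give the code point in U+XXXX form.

U+1031C

Leading byte 0xF0 = 11110000 matches 11110xxx → 4-byte sequence.
Byte 1: 0xF0 = 11110000, payload 000 (3 bits).
Byte 2: 0x90 = 10010000 (10xxxxxx ✓), payload 010000.
Byte 3: 0x8C = 10001100 (10xxxxxx ✓), payload 001100.
Byte 4: 0x9C = 10011100 (10xxxxxx ✓), payload 011100.
Concatenate: 000010000001100011100 = 0x1031C (21 bits → U+1031C).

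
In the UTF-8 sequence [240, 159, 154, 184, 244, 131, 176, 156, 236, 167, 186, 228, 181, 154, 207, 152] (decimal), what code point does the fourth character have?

U+4D5A

Offset 0: leading byte 0xF0 = 11110000 → 4-byte char #1 = F0 9F 9A B8.
Offset 4: leading byte 0xF4 = 11110100 → 4-byte char #2 = F4 83 B0 9C.
Offset 8: leading byte 0xEC = 11101100 → 3-byte char #3 = EC A7 BA.
Offset 11: leading byte 0xE4 = 11100100 → 3-byte char #4 = E4 B5 9A.
Leading byte 0xE4 = 11100100 matches 1110xxxx → 3-byte sequence.
Byte 1: 0xE4 = 11100100, payload 0100 (4 bits).
Byte 2: 0xB5 = 10110101 (10xxxxxx ✓), payload 110101.
Byte 3: 0x9A = 10011010 (10xxxxxx ✓), payload 011010.
Concatenate: 0100110101011010 = 0x4D5A (16 bits → U+4D5A).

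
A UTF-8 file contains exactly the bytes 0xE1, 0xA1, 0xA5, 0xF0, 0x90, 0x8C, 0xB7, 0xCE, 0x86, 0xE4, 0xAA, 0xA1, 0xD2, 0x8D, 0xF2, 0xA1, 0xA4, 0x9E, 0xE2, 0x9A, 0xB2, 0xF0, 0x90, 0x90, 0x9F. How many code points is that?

Byte at offset 0: 0xE1 = 11100001 → 3-byte char (#1). Advance 3.
Byte at offset 3: 0xF0 = 11110000 → 4-byte char (#2). Advance 4.
Byte at offset 7: 0xCE = 11001110 → 2-byte char (#3). Advance 2.
Byte at offset 9: 0xE4 = 11100100 → 3-byte char (#4). Advance 3.
Byte at offset 12: 0xD2 = 11010010 → 2-byte char (#5). Advance 2.
Byte at offset 14: 0xF2 = 11110010 → 4-byte char (#6). Advance 4.
Byte at offset 18: 0xE2 = 11100010 → 3-byte char (#7). Advance 3.
Byte at offset 21: 0xF0 = 11110000 → 4-byte char (#8). Advance 4.
Reached end at offset 25 after 8 code points.

8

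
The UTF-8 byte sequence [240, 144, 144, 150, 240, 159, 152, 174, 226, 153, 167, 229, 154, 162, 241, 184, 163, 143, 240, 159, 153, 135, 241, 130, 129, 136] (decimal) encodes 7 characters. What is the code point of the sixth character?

Offset 0: leading byte 0xF0 = 11110000 → 4-byte char #1 = F0 90 90 96.
Offset 4: leading byte 0xF0 = 11110000 → 4-byte char #2 = F0 9F 98 AE.
Offset 8: leading byte 0xE2 = 11100010 → 3-byte char #3 = E2 99 A7.
Offset 11: leading byte 0xE5 = 11100101 → 3-byte char #4 = E5 9A A2.
Offset 14: leading byte 0xF1 = 11110001 → 4-byte char #5 = F1 B8 A3 8F.
Offset 18: leading byte 0xF0 = 11110000 → 4-byte char #6 = F0 9F 99 87.
Leading byte 0xF0 = 11110000 matches 11110xxx → 4-byte sequence.
Byte 1: 0xF0 = 11110000, payload 000 (3 bits).
Byte 2: 0x9F = 10011111 (10xxxxxx ✓), payload 011111.
Byte 3: 0x99 = 10011001 (10xxxxxx ✓), payload 011001.
Byte 4: 0x87 = 10000111 (10xxxxxx ✓), payload 000111.
Concatenate: 000011111011001000111 = 0x1F647 (21 bits → U+1F647).

U+1F647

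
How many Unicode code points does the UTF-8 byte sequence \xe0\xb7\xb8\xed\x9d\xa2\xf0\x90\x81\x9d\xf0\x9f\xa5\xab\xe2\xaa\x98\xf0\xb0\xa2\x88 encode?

Byte at offset 0: 0xE0 = 11100000 → 3-byte char (#1). Advance 3.
Byte at offset 3: 0xED = 11101101 → 3-byte char (#2). Advance 3.
Byte at offset 6: 0xF0 = 11110000 → 4-byte char (#3). Advance 4.
Byte at offset 10: 0xF0 = 11110000 → 4-byte char (#4). Advance 4.
Byte at offset 14: 0xE2 = 11100010 → 3-byte char (#5). Advance 3.
Byte at offset 17: 0xF0 = 11110000 → 4-byte char (#6). Advance 4.
Reached end at offset 21 after 6 code points.

6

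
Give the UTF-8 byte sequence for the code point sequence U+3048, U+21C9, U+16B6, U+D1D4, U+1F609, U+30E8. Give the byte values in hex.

E3 81 88 E2 87 89 E1 9A B6 ED 87 94 F0 9F 98 89 E3 83 A8

U+3048: 3-byte form → E3 81 88.
U+21C9: 3-byte form → E2 87 89.
U+16B6: 3-byte form → E1 9A B6.
U+D1D4: 3-byte form → ED 87 94.
U+1F609: 4-byte form → F0 9F 98 89.
U+30E8: 3-byte form → E3 83 A8.
Concatenated (19 bytes): E3 81 88 E2 87 89 E1 9A B6 ED 87 94 F0 9F 98 89 E3 83 A8.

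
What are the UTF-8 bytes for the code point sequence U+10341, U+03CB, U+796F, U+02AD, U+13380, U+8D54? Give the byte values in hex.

F0 90 8D 81 CF 8B E7 A5 AF CA AD F0 93 8E 80 E8 B5 94

U+10341: 4-byte form → F0 90 8D 81.
U+03CB: 2-byte form → CF 8B.
U+796F: 3-byte form → E7 A5 AF.
U+02AD: 2-byte form → CA AD.
U+13380: 4-byte form → F0 93 8E 80.
U+8D54: 3-byte form → E8 B5 94.
Concatenated (18 bytes): F0 90 8D 81 CF 8B E7 A5 AF CA AD F0 93 8E 80 E8 B5 94.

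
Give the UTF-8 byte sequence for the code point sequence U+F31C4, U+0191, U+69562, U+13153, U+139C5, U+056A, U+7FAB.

U+F31C4: 4-byte form → F3 B3 87 84.
U+0191: 2-byte form → C6 91.
U+69562: 4-byte form → F1 A9 95 A2.
U+13153: 4-byte form → F0 93 85 93.
U+139C5: 4-byte form → F0 93 A7 85.
U+056A: 2-byte form → D5 AA.
U+7FAB: 3-byte form → E7 BE AB.
Concatenated (23 bytes): F3 B3 87 84 C6 91 F1 A9 95 A2 F0 93 85 93 F0 93 A7 85 D5 AA E7 BE AB.

F3 B3 87 84 C6 91 F1 A9 95 A2 F0 93 85 93 F0 93 A7 85 D5 AA E7 BE AB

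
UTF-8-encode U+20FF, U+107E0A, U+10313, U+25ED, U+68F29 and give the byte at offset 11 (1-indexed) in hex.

0x93

1-indexed offset 11 is 0-indexed offset 10.
U+20FF → 3-byte form E2 83 BF at offsets 0–2.
U+107E0A → 4-byte form F4 87 B8 8A at offsets 3–6.
U+10313 → 4-byte form F0 90 8C 93 at offsets 7–10.
Offset 10 falls in char 3's range; it's byte 4 of F0 90 8C 93 = 0x93.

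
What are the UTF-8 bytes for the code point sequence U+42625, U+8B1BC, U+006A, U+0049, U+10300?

U+42625: 4-byte form → F1 82 98 A5.
U+8B1BC: 4-byte form → F2 8B 86 BC.
U+006A: 1-byte form → 6A.
U+0049: 1-byte form → 49.
U+10300: 4-byte form → F0 90 8C 80.
Concatenated (14 bytes): F1 82 98 A5 F2 8B 86 BC 6A 49 F0 90 8C 80.

F1 82 98 A5 F2 8B 86 BC 6A 49 F0 90 8C 80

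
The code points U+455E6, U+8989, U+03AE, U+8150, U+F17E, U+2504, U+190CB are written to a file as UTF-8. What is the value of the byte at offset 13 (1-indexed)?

0xEF

1-indexed offset 13 is 0-indexed offset 12.
U+455E6 → 4-byte form F1 85 97 A6 at offsets 0–3.
U+8989 → 3-byte form E8 A6 89 at offsets 4–6.
U+03AE → 2-byte form CE AE at offsets 7–8.
U+8150 → 3-byte form E8 85 90 at offsets 9–11.
U+F17E → 3-byte form EF 85 BE at offsets 12–14.
Offset 12 falls in char 5's range; it's byte 1 of EF 85 BE = 0xEF.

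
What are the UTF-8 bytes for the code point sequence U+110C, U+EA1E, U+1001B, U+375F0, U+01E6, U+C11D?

E1 84 8C EE A8 9E F0 90 80 9B F0 B7 97 B0 C7 A6 EC 84 9D

U+110C: 3-byte form → E1 84 8C.
U+EA1E: 3-byte form → EE A8 9E.
U+1001B: 4-byte form → F0 90 80 9B.
U+375F0: 4-byte form → F0 B7 97 B0.
U+01E6: 2-byte form → C7 A6.
U+C11D: 3-byte form → EC 84 9D.
Concatenated (19 bytes): E1 84 8C EE A8 9E F0 90 80 9B F0 B7 97 B0 C7 A6 EC 84 9D.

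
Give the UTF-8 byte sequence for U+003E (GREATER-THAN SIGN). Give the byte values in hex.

3E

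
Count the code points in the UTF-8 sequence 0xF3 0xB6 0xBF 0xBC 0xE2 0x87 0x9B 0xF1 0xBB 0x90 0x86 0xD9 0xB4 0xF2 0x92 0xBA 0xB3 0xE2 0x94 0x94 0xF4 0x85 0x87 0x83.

7

Byte at offset 0: 0xF3 = 11110011 → 4-byte char (#1). Advance 4.
Byte at offset 4: 0xE2 = 11100010 → 3-byte char (#2). Advance 3.
Byte at offset 7: 0xF1 = 11110001 → 4-byte char (#3). Advance 4.
Byte at offset 11: 0xD9 = 11011001 → 2-byte char (#4). Advance 2.
Byte at offset 13: 0xF2 = 11110010 → 4-byte char (#5). Advance 4.
Byte at offset 17: 0xE2 = 11100010 → 3-byte char (#6). Advance 3.
Byte at offset 20: 0xF4 = 11110100 → 4-byte char (#7). Advance 4.
Reached end at offset 24 after 7 code points.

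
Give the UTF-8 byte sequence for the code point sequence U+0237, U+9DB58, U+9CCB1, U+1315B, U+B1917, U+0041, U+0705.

U+0237: 2-byte form → C8 B7.
U+9DB58: 4-byte form → F2 9D AD 98.
U+9CCB1: 4-byte form → F2 9C B2 B1.
U+1315B: 4-byte form → F0 93 85 9B.
U+B1917: 4-byte form → F2 B1 A4 97.
U+0041: 1-byte form → 41.
U+0705: 2-byte form → DC 85.
Concatenated (21 bytes): C8 B7 F2 9D AD 98 F2 9C B2 B1 F0 93 85 9B F2 B1 A4 97 41 DC 85.

C8 B7 F2 9D AD 98 F2 9C B2 B1 F0 93 85 9B F2 B1 A4 97 41 DC 85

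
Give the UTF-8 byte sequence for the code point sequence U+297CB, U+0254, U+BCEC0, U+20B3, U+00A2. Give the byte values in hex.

U+297CB: 4-byte form → F0 A9 9F 8B.
U+0254: 2-byte form → C9 94.
U+BCEC0: 4-byte form → F2 BC BB 80.
U+20B3: 3-byte form → E2 82 B3.
U+00A2: 2-byte form → C2 A2.
Concatenated (15 bytes): F0 A9 9F 8B C9 94 F2 BC BB 80 E2 82 B3 C2 A2.

F0 A9 9F 8B C9 94 F2 BC BB 80 E2 82 B3 C2 A2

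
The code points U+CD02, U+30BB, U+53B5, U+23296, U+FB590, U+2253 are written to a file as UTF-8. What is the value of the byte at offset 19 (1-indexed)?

0x89

1-indexed offset 19 is 0-indexed offset 18.
U+CD02 → 3-byte form EC B4 82 at offsets 0–2.
U+30BB → 3-byte form E3 82 BB at offsets 3–5.
U+53B5 → 3-byte form E5 8E B5 at offsets 6–8.
U+23296 → 4-byte form F0 A3 8A 96 at offsets 9–12.
U+FB590 → 4-byte form F3 BB 96 90 at offsets 13–16.
U+2253 → 3-byte form E2 89 93 at offsets 17–19.
Offset 18 falls in char 6's range; it's byte 2 of E2 89 93 = 0x89.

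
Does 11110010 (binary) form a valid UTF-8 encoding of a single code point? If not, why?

invalid (sequence truncated)

Leading byte 0xF2 = 11110010 → 4-byte form, but only 1 byte is present.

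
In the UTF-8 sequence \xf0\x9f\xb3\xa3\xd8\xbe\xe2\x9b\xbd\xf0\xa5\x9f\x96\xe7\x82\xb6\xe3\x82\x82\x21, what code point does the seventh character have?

Offset 0: leading byte 0xF0 = 11110000 → 4-byte char #1 = F0 9F B3 A3.
Offset 4: leading byte 0xD8 = 11011000 → 2-byte char #2 = D8 BE.
Offset 6: leading byte 0xE2 = 11100010 → 3-byte char #3 = E2 9B BD.
Offset 9: leading byte 0xF0 = 11110000 → 4-byte char #4 = F0 A5 9F 96.
Offset 13: leading byte 0xE7 = 11100111 → 3-byte char #5 = E7 82 B6.
Offset 16: leading byte 0xE3 = 11100011 → 3-byte char #6 = E3 82 82.
Offset 19: leading byte 0x21 = 00100001 → 1-byte char #7 = 21.
Leading byte 0x21 = 00100001 matches 0xxxxxxx → 1-byte sequence.
Byte 1: 0x21 = 00100001, payload 0100001 (7 bits).
Concatenate: 0100001 = 0x21 (7 bits → U+0021).

U+0021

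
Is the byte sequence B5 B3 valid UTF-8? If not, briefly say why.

Byte 0xB5 = 10110101 has the form 10xxxxxx — a continuation byte — but there is no preceding leading byte.

invalid (continuation byte with no leading byte)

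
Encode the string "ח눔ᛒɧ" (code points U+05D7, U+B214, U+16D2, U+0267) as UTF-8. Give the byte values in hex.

U+05D7: 2-byte form → D7 97.
U+B214: 3-byte form → EB 88 94.
U+16D2: 3-byte form → E1 9B 92.
U+0267: 2-byte form → C9 A7.
Concatenated (10 bytes): D7 97 EB 88 94 E1 9B 92 C9 A7.

D7 97 EB 88 94 E1 9B 92 C9 A7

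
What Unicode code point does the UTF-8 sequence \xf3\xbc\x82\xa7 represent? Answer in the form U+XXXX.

Leading byte 0xF3 = 11110011 matches 11110xxx → 4-byte sequence.
Byte 1: 0xF3 = 11110011, payload 011 (3 bits).
Byte 2: 0xBC = 10111100 (10xxxxxx ✓), payload 111100.
Byte 3: 0x82 = 10000010 (10xxxxxx ✓), payload 000010.
Byte 4: 0xA7 = 10100111 (10xxxxxx ✓), payload 100111.
Concatenate: 011111100000010100111 = 0xFC0A7 (21 bits → U+FC0A7).

U+FC0A7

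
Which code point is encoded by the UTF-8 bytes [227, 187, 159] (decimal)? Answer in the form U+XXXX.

Leading byte 0xE3 = 11100011 matches 1110xxxx → 3-byte sequence.
Byte 1: 0xE3 = 11100011, payload 0011 (4 bits).
Byte 2: 0xBB = 10111011 (10xxxxxx ✓), payload 111011.
Byte 3: 0x9F = 10011111 (10xxxxxx ✓), payload 011111.
Concatenate: 0011111011011111 = 0x3EDF (16 bits → U+3EDF).

U+3EDF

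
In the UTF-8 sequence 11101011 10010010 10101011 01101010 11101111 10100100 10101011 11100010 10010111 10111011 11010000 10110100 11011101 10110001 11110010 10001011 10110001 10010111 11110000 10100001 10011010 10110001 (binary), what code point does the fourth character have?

Offset 0: leading byte 0xEB = 11101011 → 3-byte char #1 = EB 92 AB.
Offset 3: leading byte 0x6A = 01101010 → 1-byte char #2 = 6A.
Offset 4: leading byte 0xEF = 11101111 → 3-byte char #3 = EF A4 AB.
Offset 7: leading byte 0xE2 = 11100010 → 3-byte char #4 = E2 97 BB.
Leading byte 0xE2 = 11100010 matches 1110xxxx → 3-byte sequence.
Byte 1: 0xE2 = 11100010, payload 0010 (4 bits).
Byte 2: 0x97 = 10010111 (10xxxxxx ✓), payload 010111.
Byte 3: 0xBB = 10111011 (10xxxxxx ✓), payload 111011.
Concatenate: 0010010111111011 = 0x25FB (16 bits → U+25FB).

U+25FB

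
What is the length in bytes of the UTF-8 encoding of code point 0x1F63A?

U+1F63A = 0x1F63A. UTF-8 uses 1 byte below 0x80, 2 below 0x800, 3 below 0x10000, 4 up to 0x10FFFF. 0x1F63A is in U+10000–U+10FFFF → 4 bytes.

4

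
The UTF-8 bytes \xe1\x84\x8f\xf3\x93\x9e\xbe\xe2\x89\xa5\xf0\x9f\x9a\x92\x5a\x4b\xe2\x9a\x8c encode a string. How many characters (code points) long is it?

Byte at offset 0: 0xE1 = 11100001 → 3-byte char (#1). Advance 3.
Byte at offset 3: 0xF3 = 11110011 → 4-byte char (#2). Advance 4.
Byte at offset 7: 0xE2 = 11100010 → 3-byte char (#3). Advance 3.
Byte at offset 10: 0xF0 = 11110000 → 4-byte char (#4). Advance 4.
Byte at offset 14: 0x5A = 01011010 → 1-byte char (#5). Advance 1.
Byte at offset 15: 0x4B = 01001011 → 1-byte char (#6). Advance 1.
Byte at offset 16: 0xE2 = 11100010 → 3-byte char (#7). Advance 3.
Reached end at offset 19 after 7 code points.

7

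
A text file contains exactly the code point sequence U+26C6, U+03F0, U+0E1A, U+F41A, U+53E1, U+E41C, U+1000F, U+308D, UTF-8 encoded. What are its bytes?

U+26C6: 3-byte form → E2 9B 86.
U+03F0: 2-byte form → CF B0.
U+0E1A: 3-byte form → E0 B8 9A.
U+F41A: 3-byte form → EF 90 9A.
U+53E1: 3-byte form → E5 8F A1.
U+E41C: 3-byte form → EE 90 9C.
U+1000F: 4-byte form → F0 90 80 8F.
U+308D: 3-byte form → E3 82 8D.
Concatenated (24 bytes): E2 9B 86 CF B0 E0 B8 9A EF 90 9A E5 8F A1 EE 90 9C F0 90 80 8F E3 82 8D.

E2 9B 86 CF B0 E0 B8 9A EF 90 9A E5 8F A1 EE 90 9C F0 90 80 8F E3 82 8D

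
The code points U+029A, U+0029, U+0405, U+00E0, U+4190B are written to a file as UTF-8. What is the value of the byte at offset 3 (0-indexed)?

U+029A → 2-byte form CA 9A at offsets 0–1.
U+0029 → 1-byte form 29 at offsets 2–2.
U+0405 → 2-byte form D0 85 at offsets 3–4.
Offset 3 falls in char 3's range; it's byte 1 of D0 85 = 0xD0.

0xD0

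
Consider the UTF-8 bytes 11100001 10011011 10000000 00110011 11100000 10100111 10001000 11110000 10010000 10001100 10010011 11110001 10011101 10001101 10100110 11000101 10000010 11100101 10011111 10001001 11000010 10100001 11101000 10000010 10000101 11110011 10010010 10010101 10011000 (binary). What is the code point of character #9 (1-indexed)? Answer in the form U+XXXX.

U+8085

Offset 0: leading byte 0xE1 = 11100001 → 3-byte char #1 = E1 9B 80.
Offset 3: leading byte 0x33 = 00110011 → 1-byte char #2 = 33.
Offset 4: leading byte 0xE0 = 11100000 → 3-byte char #3 = E0 A7 88.
Offset 7: leading byte 0xF0 = 11110000 → 4-byte char #4 = F0 90 8C 93.
Offset 11: leading byte 0xF1 = 11110001 → 4-byte char #5 = F1 9D 8D A6.
Offset 15: leading byte 0xC5 = 11000101 → 2-byte char #6 = C5 82.
Offset 17: leading byte 0xE5 = 11100101 → 3-byte char #7 = E5 9F 89.
Offset 20: leading byte 0xC2 = 11000010 → 2-byte char #8 = C2 A1.
Offset 22: leading byte 0xE8 = 11101000 → 3-byte char #9 = E8 82 85.
Leading byte 0xE8 = 11101000 matches 1110xxxx → 3-byte sequence.
Byte 1: 0xE8 = 11101000, payload 1000 (4 bits).
Byte 2: 0x82 = 10000010 (10xxxxxx ✓), payload 000010.
Byte 3: 0x85 = 10000101 (10xxxxxx ✓), payload 000101.
Concatenate: 1000000010000101 = 0x8085 (16 bits → U+8085).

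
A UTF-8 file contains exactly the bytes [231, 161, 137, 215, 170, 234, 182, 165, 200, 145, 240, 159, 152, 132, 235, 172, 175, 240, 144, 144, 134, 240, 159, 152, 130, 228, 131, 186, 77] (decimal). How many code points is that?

10

Byte at offset 0: 0xE7 = 11100111 → 3-byte char (#1). Advance 3.
Byte at offset 3: 0xD7 = 11010111 → 2-byte char (#2). Advance 2.
Byte at offset 5: 0xEA = 11101010 → 3-byte char (#3). Advance 3.
Byte at offset 8: 0xC8 = 11001000 → 2-byte char (#4). Advance 2.
Byte at offset 10: 0xF0 = 11110000 → 4-byte char (#5). Advance 4.
Byte at offset 14: 0xEB = 11101011 → 3-byte char (#6). Advance 3.
Byte at offset 17: 0xF0 = 11110000 → 4-byte char (#7). Advance 4.
Byte at offset 21: 0xF0 = 11110000 → 4-byte char (#8). Advance 4.
Byte at offset 25: 0xE4 = 11100100 → 3-byte char (#9). Advance 3.
Byte at offset 28: 0x4D = 01001101 → 1-byte char (#10). Advance 1.
Reached end at offset 29 after 10 code points.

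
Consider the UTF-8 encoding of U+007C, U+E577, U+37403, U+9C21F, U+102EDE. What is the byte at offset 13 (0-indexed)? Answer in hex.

U+007C → 1-byte form 7C at offsets 0–0.
U+E577 → 3-byte form EE 95 B7 at offsets 1–3.
U+37403 → 4-byte form F0 B7 90 83 at offsets 4–7.
U+9C21F → 4-byte form F2 9C 88 9F at offsets 8–11.
U+102EDE → 4-byte form F4 82 BB 9E at offsets 12–15.
Offset 13 falls in char 5's range; it's byte 2 of F4 82 BB 9E = 0x82.

0x82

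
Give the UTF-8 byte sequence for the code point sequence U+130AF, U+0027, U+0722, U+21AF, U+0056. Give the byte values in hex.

U+130AF: 4-byte form → F0 93 82 AF.
U+0027: 1-byte form → 27.
U+0722: 2-byte form → DC A2.
U+21AF: 3-byte form → E2 86 AF.
U+0056: 1-byte form → 56.
Concatenated (11 bytes): F0 93 82 AF 27 DC A2 E2 86 AF 56.

F0 93 82 AF 27 DC A2 E2 86 AF 56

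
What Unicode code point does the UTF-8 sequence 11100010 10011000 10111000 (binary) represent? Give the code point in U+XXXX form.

Leading byte 0xE2 = 11100010 matches 1110xxxx → 3-byte sequence.
Byte 1: 0xE2 = 11100010, payload 0010 (4 bits).
Byte 2: 0x98 = 10011000 (10xxxxxx ✓), payload 011000.
Byte 3: 0xB8 = 10111000 (10xxxxxx ✓), payload 111000.
Concatenate: 0010011000111000 = 0x2638 (16 bits → U+2638).

U+2638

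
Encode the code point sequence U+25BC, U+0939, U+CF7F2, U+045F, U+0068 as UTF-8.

E2 96 BC E0 A4 B9 F3 8F 9F B2 D1 9F 68

U+25BC: 3-byte form → E2 96 BC.
U+0939: 3-byte form → E0 A4 B9.
U+CF7F2: 4-byte form → F3 8F 9F B2.
U+045F: 2-byte form → D1 9F.
U+0068: 1-byte form → 68.
Concatenated (13 bytes): E2 96 BC E0 A4 B9 F3 8F 9F B2 D1 9F 68.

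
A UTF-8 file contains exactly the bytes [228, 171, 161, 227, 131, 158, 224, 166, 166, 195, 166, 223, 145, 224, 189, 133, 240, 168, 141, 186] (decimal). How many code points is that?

7

Byte at offset 0: 0xE4 = 11100100 → 3-byte char (#1). Advance 3.
Byte at offset 3: 0xE3 = 11100011 → 3-byte char (#2). Advance 3.
Byte at offset 6: 0xE0 = 11100000 → 3-byte char (#3). Advance 3.
Byte at offset 9: 0xC3 = 11000011 → 2-byte char (#4). Advance 2.
Byte at offset 11: 0xDF = 11011111 → 2-byte char (#5). Advance 2.
Byte at offset 13: 0xE0 = 11100000 → 3-byte char (#6). Advance 3.
Byte at offset 16: 0xF0 = 11110000 → 4-byte char (#7). Advance 4.
Reached end at offset 20 after 7 code points.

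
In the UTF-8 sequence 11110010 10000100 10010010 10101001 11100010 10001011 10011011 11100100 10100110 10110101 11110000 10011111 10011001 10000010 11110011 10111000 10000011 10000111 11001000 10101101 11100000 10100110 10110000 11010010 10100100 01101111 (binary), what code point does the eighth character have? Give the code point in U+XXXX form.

Offset 0: leading byte 0xF2 = 11110010 → 4-byte char #1 = F2 84 92 A9.
Offset 4: leading byte 0xE2 = 11100010 → 3-byte char #2 = E2 8B 9B.
Offset 7: leading byte 0xE4 = 11100100 → 3-byte char #3 = E4 A6 B5.
Offset 10: leading byte 0xF0 = 11110000 → 4-byte char #4 = F0 9F 99 82.
Offset 14: leading byte 0xF3 = 11110011 → 4-byte char #5 = F3 B8 83 87.
Offset 18: leading byte 0xC8 = 11001000 → 2-byte char #6 = C8 AD.
Offset 20: leading byte 0xE0 = 11100000 → 3-byte char #7 = E0 A6 B0.
Offset 23: leading byte 0xD2 = 11010010 → 2-byte char #8 = D2 A4.
Leading byte 0xD2 = 11010010 matches 110xxxxx → 2-byte sequence.
Byte 1: 0xD2 = 11010010, payload 10010 (5 bits).
Byte 2: 0xA4 = 10100100 (10xxxxxx ✓), payload 100100.
Concatenate: 10010100100 = 0x4A4 (11 bits → U+04A4).

U+04A4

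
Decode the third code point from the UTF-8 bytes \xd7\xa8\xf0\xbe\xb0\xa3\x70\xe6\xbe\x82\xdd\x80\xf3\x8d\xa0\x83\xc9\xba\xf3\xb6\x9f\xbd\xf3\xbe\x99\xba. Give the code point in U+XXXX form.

U+0070

Offset 0: leading byte 0xD7 = 11010111 → 2-byte char #1 = D7 A8.
Offset 2: leading byte 0xF0 = 11110000 → 4-byte char #2 = F0 BE B0 A3.
Offset 6: leading byte 0x70 = 01110000 → 1-byte char #3 = 70.
Leading byte 0x70 = 01110000 matches 0xxxxxxx → 1-byte sequence.
Byte 1: 0x70 = 01110000, payload 1110000 (7 bits).
Concatenate: 1110000 = 0x70 (7 bits → U+0070).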